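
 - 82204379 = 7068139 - 89272518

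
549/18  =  30 +1/2 = 30.50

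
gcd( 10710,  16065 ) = 5355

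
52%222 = 52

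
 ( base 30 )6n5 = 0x17cf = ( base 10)6095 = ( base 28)7lj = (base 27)89k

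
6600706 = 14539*454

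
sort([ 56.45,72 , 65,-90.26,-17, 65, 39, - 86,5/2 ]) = [ - 90.26, -86,- 17,5/2,39,56.45, 65,65, 72]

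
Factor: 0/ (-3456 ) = 0^1 = 0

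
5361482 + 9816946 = 15178428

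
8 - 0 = 8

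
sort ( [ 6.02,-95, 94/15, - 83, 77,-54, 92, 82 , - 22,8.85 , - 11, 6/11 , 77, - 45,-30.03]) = [ - 95, - 83,-54, - 45, - 30.03, - 22, - 11, 6/11, 6.02,94/15, 8.85, 77, 77 , 82, 92]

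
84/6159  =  28/2053= 0.01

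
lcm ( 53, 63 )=3339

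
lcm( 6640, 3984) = 19920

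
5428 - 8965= - 3537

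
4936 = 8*617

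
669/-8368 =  - 1 + 7699/8368 = -0.08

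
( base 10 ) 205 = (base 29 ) 72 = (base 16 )cd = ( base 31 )6J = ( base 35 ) 5u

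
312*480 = 149760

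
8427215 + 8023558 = 16450773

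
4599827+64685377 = 69285204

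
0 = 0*3048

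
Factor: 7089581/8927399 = 13^ (  -  1)*686723^( - 1)*7089581^1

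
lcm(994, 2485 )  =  4970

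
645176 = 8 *80647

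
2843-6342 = -3499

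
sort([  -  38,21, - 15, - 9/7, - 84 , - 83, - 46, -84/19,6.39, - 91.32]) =[ - 91.32, - 84,  -  83, - 46, - 38, - 15, - 84/19 , - 9/7,6.39,21]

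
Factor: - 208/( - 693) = 2^4*3^(-2 )*7^(  -  1 )*11^( -1)*13^1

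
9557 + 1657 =11214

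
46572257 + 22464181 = 69036438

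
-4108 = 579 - 4687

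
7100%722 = 602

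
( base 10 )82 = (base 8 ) 122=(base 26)34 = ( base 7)145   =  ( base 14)5c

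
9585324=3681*2604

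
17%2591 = 17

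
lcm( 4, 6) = 12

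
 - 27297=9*( - 3033) 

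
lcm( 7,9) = 63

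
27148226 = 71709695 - 44561469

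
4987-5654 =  - 667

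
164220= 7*23460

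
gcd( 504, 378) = 126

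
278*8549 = 2376622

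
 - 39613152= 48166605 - 87779757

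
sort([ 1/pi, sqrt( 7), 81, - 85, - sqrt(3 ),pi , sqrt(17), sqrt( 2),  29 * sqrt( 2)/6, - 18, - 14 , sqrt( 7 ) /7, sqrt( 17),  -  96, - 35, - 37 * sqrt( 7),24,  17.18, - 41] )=[ - 37* sqrt(7), - 96,  -  85, - 41, - 35, - 18,-14, - sqrt( 3 ),1/pi,sqrt(7 ) /7,sqrt(2),sqrt(7), pi, sqrt( 17),  sqrt( 17 ), 29*sqrt(2)/6, 17.18,  24, 81 ] 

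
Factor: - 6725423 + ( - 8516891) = -2^1*61^1 * 101^1*1237^1=- 15242314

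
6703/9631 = 6703/9631 = 0.70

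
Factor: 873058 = 2^1 * 436529^1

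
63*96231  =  6062553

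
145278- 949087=-803809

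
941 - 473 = 468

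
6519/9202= 6519/9202 = 0.71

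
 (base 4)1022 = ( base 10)74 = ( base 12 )62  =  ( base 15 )4e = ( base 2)1001010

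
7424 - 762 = 6662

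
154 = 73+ 81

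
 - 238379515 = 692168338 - 930547853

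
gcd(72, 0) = 72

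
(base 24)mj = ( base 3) 202021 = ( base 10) 547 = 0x223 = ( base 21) 151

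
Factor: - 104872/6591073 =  - 2^3*89^( - 1)*103^( - 1 )*719^( - 1) * 13109^1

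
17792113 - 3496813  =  14295300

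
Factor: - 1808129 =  - 67^1*26987^1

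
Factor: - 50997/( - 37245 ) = 5^(  -  1)*13^(-1) * 89^1 = 89/65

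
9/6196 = 9/6196 = 0.00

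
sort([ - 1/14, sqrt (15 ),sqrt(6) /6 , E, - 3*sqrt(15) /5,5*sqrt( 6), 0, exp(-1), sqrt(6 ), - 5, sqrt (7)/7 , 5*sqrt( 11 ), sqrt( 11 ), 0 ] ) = [ - 5, - 3*sqrt( 15)/5, - 1/14, 0 , 0, exp( - 1 ),sqrt( 7) /7,sqrt(6 )/6, sqrt( 6),E, sqrt(11 ), sqrt(15 ),5 * sqrt( 6 ), 5*sqrt(11 )]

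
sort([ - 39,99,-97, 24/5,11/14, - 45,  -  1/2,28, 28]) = [-97, - 45, - 39, - 1/2 , 11/14,24/5,28,28,99]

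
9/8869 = 9/8869 =0.00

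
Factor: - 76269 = -3^1*25423^1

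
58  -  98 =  -40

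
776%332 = 112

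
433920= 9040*48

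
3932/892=4  +  91/223 = 4.41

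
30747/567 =54+43/189 = 54.23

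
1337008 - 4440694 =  - 3103686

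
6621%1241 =416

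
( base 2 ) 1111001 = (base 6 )321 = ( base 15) 81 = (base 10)121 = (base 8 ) 171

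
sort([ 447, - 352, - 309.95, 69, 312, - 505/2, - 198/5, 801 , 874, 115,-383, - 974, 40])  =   [ - 974, - 383,  -  352, -309.95,-505/2, - 198/5,40, 69,115, 312, 447, 801, 874]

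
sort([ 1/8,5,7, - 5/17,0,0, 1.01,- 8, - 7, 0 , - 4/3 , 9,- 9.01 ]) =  [-9.01, - 8,-7, - 4/3, -5/17,0,0,0,1/8,1.01,5 , 7,9 ] 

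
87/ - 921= - 1 + 278/307  =  - 0.09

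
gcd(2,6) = 2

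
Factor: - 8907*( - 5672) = 50520504=   2^3*3^1 * 709^1*2969^1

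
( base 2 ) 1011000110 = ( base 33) lh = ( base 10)710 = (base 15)325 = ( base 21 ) 1CH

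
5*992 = 4960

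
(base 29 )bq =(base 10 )345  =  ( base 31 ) b4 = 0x159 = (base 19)I3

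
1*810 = 810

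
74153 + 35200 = 109353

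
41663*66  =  2749758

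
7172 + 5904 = 13076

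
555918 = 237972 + 317946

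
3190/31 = 3190/31 = 102.90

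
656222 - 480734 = 175488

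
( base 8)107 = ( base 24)2n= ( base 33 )25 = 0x47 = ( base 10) 71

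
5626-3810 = 1816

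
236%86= 64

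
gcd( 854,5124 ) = 854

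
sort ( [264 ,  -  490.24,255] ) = [ - 490.24,255,  264]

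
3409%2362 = 1047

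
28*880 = 24640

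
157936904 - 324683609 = -166746705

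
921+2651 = 3572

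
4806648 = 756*6358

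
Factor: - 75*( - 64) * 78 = 2^7 * 3^2*5^2*13^1 = 374400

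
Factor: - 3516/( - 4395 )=2^2*5^( - 1 ) =4/5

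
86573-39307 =47266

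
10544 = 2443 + 8101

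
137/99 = 1+38/99 = 1.38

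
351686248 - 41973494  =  309712754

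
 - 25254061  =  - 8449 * 2989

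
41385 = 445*93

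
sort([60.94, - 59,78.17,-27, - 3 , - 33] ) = [ - 59 , - 33, - 27,  -  3,60.94,78.17]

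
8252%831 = 773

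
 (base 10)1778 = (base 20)48I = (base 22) 3ei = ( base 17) 62A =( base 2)11011110010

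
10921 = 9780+1141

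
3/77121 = 1/25707 = 0.00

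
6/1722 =1/287 = 0.00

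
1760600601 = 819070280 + 941530321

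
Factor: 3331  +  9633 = 2^2*7^1*463^1 = 12964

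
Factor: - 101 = - 101^1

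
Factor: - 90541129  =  -7^1 * 47^1* 275201^1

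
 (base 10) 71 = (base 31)29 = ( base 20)3B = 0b1000111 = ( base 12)5b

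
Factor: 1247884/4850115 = 2^2*3^( - 1)* 5^(-1)*11^1*79^1*359^1 * 323341^( - 1 ) 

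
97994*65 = 6369610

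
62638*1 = 62638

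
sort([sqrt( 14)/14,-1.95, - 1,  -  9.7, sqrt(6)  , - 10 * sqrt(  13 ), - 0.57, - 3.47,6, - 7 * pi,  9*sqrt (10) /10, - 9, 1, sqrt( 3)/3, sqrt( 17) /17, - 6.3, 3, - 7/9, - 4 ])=[ - 10*sqrt( 13), - 7*pi, - 9.7 , - 9, - 6.3,- 4, - 3.47, - 1.95, - 1 , - 7/9, - 0.57, sqrt ( 17)/17,sqrt(14)/14, sqrt( 3 ) /3, 1, sqrt( 6 ) , 9*sqrt(10 )/10 , 3,6 ] 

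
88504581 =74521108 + 13983473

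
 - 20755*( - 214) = 4441570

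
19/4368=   19/4368 = 0.00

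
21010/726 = 955/33 = 28.94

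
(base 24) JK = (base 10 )476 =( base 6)2112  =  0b111011100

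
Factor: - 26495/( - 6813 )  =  3^( - 2) * 5^1 * 7^1 = 35/9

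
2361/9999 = 787/3333 = 0.24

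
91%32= 27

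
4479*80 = 358320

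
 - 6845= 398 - 7243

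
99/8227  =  99/8227 = 0.01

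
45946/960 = 22973/480 =47.86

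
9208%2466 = 1810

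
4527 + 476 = 5003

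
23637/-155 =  - 23637/155 = -152.50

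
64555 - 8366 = 56189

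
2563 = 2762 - 199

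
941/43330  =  941/43330  =  0.02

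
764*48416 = 36989824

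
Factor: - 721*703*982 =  - 2^1*7^1 * 19^1*37^1*103^1*491^1 = -  497739466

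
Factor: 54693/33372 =2^(-2 ) * 3^ (- 2 )*59^1 = 59/36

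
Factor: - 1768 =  - 2^3 * 13^1*17^1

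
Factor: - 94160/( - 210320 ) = 107^1* 239^( - 1)  =  107/239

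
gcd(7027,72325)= 1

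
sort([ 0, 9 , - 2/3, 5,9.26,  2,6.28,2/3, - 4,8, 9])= [ - 4, - 2/3,0,  2/3,2,5,6.28,8 , 9,9,9.26 ] 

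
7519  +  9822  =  17341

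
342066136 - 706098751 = -364032615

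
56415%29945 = 26470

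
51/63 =17/21 = 0.81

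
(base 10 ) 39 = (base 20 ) 1J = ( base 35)14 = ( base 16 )27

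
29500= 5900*5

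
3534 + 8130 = 11664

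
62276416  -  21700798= 40575618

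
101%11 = 2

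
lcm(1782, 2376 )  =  7128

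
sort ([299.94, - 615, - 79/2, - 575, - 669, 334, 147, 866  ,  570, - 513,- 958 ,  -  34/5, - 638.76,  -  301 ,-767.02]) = [ - 958,  -  767.02,  -  669,-638.76,  -  615 ,  -  575 , - 513, - 301,  -  79/2, -34/5,147, 299.94,334,570,866 ] 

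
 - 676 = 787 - 1463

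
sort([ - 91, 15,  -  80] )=[ - 91, - 80 , 15 ] 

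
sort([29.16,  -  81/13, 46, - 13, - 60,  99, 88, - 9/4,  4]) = [ - 60, - 13, - 81/13, - 9/4,4,29.16,46, 88 , 99] 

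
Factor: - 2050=  -  2^1* 5^2*41^1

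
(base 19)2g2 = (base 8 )2004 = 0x404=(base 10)1028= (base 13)611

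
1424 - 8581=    - 7157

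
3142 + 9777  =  12919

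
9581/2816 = 3  +  103/256 =3.40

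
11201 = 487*23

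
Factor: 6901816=2^3*862727^1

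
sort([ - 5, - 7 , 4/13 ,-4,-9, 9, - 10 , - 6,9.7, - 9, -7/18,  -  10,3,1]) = [ - 10,- 10, - 9,-9, - 7, - 6, - 5,  -  4, - 7/18,4/13,  1,  3,  9, 9.7] 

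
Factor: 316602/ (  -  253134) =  - 3^1*7^ ( - 3)* 11^1*13^1= - 429/343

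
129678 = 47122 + 82556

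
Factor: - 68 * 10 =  - 2^3 * 5^1*17^1 = - 680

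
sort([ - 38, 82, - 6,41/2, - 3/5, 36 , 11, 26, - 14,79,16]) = [- 38, - 14, - 6,-3/5,11, 16,41/2, 26,  36, 79, 82 ]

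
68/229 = 68/229=0.30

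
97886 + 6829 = 104715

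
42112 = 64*658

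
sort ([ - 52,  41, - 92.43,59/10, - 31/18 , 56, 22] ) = [ - 92.43, - 52 ,-31/18,59/10 , 22,41, 56] 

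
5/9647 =5/9647 = 0.00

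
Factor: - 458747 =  - 458747^1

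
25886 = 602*43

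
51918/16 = 25959/8 = 3244.88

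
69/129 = 23/43 =0.53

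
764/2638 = 382/1319 = 0.29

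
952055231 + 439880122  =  1391935353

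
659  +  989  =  1648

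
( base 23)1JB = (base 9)1305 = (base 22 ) 209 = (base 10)977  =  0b1111010001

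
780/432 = 1 + 29/36 = 1.81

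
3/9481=3/9481 = 0.00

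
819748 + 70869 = 890617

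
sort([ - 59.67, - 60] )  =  [ - 60, - 59.67 ] 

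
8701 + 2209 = 10910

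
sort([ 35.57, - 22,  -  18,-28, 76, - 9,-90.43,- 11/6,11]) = [ - 90.43,-28, - 22, - 18,  -  9, - 11/6 , 11,35.57, 76]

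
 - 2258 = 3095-5353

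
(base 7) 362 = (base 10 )191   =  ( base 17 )B4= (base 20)9b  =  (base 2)10111111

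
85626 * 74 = 6336324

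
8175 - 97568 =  - 89393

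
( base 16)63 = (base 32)33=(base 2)1100011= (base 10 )99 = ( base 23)47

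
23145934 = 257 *90062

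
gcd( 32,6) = 2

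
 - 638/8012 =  - 1 + 3687/4006 = -0.08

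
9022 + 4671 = 13693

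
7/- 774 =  - 1 + 767/774 = - 0.01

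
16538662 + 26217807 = 42756469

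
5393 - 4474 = 919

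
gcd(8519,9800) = 7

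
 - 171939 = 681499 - 853438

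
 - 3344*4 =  - 13376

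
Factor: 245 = 5^1*7^2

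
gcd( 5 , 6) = 1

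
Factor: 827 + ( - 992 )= - 3^1*5^1*11^1 = -165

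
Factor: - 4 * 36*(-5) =720 = 2^4*3^2*5^1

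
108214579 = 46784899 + 61429680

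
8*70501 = 564008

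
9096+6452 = 15548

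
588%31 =30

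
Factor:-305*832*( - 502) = 2^7*5^1*13^1*61^1  *  251^1   =  127387520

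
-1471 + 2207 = 736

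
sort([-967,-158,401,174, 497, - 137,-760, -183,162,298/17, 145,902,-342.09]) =[-967,  -  760, - 342.09,-183, - 158, - 137, 298/17, 145,162, 174,401, 497,902]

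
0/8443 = 0 =0.00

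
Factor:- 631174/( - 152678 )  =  97^( - 1) * 401^1 = 401/97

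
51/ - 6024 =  - 1 + 1991/2008  =  - 0.01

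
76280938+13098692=89379630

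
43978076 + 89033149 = 133011225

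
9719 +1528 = 11247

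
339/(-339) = -1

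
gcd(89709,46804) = 1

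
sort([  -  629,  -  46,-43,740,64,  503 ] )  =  [ - 629, - 46,-43,64,503,  740]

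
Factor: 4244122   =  2^1*37^1*83^1*691^1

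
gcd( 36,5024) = 4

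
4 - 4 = 0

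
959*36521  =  35023639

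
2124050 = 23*92350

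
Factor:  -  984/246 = -2^2 = - 4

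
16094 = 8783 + 7311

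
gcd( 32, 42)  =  2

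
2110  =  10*211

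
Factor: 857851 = 857851^1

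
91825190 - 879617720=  - 787792530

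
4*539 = 2156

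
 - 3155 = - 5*631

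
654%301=52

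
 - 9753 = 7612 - 17365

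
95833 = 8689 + 87144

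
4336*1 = 4336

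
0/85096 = 0 = 0.00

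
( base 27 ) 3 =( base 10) 3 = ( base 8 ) 3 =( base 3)10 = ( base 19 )3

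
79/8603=79/8603 = 0.01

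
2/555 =2/555 = 0.00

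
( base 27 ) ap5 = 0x1F22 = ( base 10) 7970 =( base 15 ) 2565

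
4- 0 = 4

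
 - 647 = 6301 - 6948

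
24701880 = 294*84020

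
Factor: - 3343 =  - 3343^1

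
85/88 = 85/88= 0.97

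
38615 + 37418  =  76033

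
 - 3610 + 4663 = 1053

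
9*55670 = 501030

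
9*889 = 8001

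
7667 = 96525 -88858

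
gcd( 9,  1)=1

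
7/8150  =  7/8150 = 0.00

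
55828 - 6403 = 49425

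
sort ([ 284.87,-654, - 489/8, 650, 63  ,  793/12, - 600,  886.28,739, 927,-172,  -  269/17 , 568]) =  [-654, - 600, - 172, -489/8, - 269/17,63, 793/12,284.87, 568, 650, 739, 886.28, 927 ] 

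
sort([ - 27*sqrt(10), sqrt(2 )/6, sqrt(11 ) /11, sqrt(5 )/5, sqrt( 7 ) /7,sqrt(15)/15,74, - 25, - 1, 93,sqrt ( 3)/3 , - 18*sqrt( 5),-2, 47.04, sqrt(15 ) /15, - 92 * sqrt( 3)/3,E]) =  [-27*sqrt( 10 ),-92*sqrt( 3 ) /3,-18*sqrt(5 ),-25, - 2,-1, sqrt( 2)/6, sqrt ( 15)/15, sqrt( 15 ) /15 , sqrt (11 ) /11,sqrt ( 7)/7, sqrt( 5)/5,sqrt (3)/3, E,  47.04, 74, 93 ]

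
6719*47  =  315793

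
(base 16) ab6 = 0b101010110110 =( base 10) 2742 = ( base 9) 3676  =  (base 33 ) 2h3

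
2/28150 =1/14075  =  0.00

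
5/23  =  5/23 = 0.22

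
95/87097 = 95/87097 =0.00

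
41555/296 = 41555/296 = 140.39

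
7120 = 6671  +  449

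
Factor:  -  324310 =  - 2^1*5^1*7^1*41^1*113^1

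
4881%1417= 630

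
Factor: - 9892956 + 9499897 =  - 393059^1 =- 393059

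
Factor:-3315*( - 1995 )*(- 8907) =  - 3^3*5^2*7^1*13^1 *17^1 *19^1 * 2969^1 = - 58905776475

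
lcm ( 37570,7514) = 37570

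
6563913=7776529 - 1212616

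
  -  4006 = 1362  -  5368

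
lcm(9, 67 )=603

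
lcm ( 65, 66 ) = 4290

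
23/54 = 23/54= 0.43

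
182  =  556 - 374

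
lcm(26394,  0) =0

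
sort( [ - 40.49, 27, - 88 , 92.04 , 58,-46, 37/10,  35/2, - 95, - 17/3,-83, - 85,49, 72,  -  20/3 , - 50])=[ - 95, - 88, - 85,- 83, - 50, - 46,-40.49,-20/3,- 17/3,37/10, 35/2, 27,49,  58,72, 92.04]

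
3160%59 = 33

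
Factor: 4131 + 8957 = 13088 = 2^5* 409^1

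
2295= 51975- 49680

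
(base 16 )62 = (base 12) 82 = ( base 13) 77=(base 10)98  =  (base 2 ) 1100010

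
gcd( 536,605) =1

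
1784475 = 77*23175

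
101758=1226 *83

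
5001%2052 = 897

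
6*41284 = 247704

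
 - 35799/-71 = 504 + 15/71=504.21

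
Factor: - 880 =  - 2^4*5^1*11^1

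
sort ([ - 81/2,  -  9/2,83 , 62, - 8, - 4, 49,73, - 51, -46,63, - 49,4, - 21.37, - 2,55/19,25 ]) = [ - 51, - 49,-46, - 81/2 , - 21.37,-8, - 9/2,-4, - 2 , 55/19,4,25, 49,  62 , 63,73,  83]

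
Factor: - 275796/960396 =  - 3^1*47^1*491^( - 1) =- 141/491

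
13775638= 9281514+4494124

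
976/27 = 976/27 = 36.15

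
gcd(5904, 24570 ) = 18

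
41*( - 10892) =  - 446572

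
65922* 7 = 461454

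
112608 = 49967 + 62641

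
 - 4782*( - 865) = 4136430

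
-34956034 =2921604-37877638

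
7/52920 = 1/7560 = 0.00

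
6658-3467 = 3191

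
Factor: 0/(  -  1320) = 0   =  0^1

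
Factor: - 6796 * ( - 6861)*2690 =2^3*3^1 * 5^1*269^1*1699^1 *2287^1=125427587640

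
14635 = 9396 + 5239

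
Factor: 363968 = 2^6*11^2*47^1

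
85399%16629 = 2254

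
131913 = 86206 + 45707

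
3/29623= 3/29623 = 0.00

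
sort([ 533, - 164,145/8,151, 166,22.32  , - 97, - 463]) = [ - 463, - 164, - 97,145/8,22.32, 151,166,533]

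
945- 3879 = -2934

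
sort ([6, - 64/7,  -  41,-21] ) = [-41, - 21, - 64/7,  6 ]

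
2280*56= 127680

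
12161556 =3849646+8311910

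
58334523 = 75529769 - 17195246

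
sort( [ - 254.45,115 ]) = [- 254.45,115]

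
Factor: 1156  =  2^2*17^2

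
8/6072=1/759 = 0.00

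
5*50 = 250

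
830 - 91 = 739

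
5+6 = 11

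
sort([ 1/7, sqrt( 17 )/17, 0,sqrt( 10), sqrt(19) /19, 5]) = [ 0,1/7 , sqrt(19)/19, sqrt( 17) /17, sqrt( 10 ), 5]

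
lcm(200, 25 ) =200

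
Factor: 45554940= 2^2*3^3*5^1*29^1*2909^1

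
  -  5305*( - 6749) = 35803445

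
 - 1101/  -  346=1101/346 = 3.18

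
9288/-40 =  - 233+4/5 = - 232.20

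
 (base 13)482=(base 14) 3dc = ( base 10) 782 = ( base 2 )1100001110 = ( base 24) 18e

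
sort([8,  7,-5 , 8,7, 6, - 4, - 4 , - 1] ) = [ - 5,  -  4,- 4,-1,6,7, 7,  8,8]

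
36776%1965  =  1406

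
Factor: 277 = 277^1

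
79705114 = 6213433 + 73491681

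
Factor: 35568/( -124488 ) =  - 2/7 = - 2^1*7^( - 1 )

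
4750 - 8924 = -4174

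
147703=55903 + 91800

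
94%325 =94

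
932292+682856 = 1615148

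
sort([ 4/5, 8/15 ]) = [ 8/15,  4/5]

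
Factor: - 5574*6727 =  - 37496298 = - 2^1*3^1 * 7^1*31^2*929^1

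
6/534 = 1/89 = 0.01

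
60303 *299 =18030597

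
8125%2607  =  304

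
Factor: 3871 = 7^2*79^1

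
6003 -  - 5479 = 11482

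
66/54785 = 66/54785  =  0.00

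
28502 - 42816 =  - 14314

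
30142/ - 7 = - 4306 + 0/1 = -4306.00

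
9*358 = 3222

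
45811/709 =64  +  435/709 = 64.61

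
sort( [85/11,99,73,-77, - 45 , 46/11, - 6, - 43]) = [-77, - 45, - 43  , - 6 , 46/11,85/11, 73,99]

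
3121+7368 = 10489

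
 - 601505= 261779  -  863284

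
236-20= 216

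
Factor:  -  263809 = - 7^1*13^2*223^1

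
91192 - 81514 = 9678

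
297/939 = 99/313=0.32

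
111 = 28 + 83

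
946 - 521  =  425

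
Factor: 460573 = 43^1*10711^1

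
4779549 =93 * 51393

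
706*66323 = 46824038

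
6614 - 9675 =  - 3061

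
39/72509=39/72509 = 0.00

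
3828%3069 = 759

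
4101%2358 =1743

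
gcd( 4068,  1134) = 18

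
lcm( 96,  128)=384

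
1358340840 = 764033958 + 594306882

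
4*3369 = 13476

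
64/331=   64/331 = 0.19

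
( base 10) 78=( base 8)116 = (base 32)2E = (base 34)2A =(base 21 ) 3f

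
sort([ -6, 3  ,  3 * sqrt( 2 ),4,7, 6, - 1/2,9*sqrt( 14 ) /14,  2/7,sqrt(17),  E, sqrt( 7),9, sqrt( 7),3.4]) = [  -  6, - 1/2,2/7,  9*sqrt(14)/14, sqrt( 7 ), sqrt( 7),  E,3, 3.4,4,sqrt( 17),3*sqrt( 2 ), 6, 7,  9]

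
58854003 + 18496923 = 77350926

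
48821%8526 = 6191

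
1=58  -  57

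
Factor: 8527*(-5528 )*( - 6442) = 303658203152=2^4*691^1*3221^1*8527^1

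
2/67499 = 2/67499 = 0.00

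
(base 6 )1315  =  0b101001111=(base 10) 335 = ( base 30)b5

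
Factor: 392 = 2^3 * 7^2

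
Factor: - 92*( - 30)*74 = 2^4*3^1* 5^1 * 23^1*37^1 = 204240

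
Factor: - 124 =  - 2^2 * 31^1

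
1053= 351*3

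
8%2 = 0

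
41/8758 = 41/8758 = 0.00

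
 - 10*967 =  - 9670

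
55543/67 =829 = 829.00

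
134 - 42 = 92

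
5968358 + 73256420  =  79224778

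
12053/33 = 12053/33 = 365.24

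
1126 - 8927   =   - 7801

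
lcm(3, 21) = 21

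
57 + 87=144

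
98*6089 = 596722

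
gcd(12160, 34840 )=40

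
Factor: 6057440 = 2^5*5^1*17^2*131^1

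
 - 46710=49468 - 96178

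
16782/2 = 8391 = 8391.00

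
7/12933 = 7/12933 = 0.00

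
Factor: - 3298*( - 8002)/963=26390596/963 = 2^2*3^( - 2 )*17^1*97^1*107^ (-1)*4001^1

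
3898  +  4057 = 7955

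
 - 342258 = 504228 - 846486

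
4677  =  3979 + 698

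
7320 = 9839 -2519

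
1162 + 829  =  1991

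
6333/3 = 2111 = 2111.00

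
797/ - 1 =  - 797 + 0/1  =  -797.00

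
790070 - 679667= 110403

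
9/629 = 9/629 = 0.01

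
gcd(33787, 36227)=1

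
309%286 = 23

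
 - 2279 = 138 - 2417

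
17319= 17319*1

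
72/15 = 4 + 4/5=   4.80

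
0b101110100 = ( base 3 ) 111210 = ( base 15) 19C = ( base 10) 372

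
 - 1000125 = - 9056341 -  - 8056216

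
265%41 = 19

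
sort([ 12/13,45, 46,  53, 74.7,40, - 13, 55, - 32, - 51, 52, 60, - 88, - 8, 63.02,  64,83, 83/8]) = [ - 88, - 51, - 32,- 13, - 8, 12/13, 83/8, 40, 45,46,52,53, 55, 60,63.02,64 , 74.7 , 83]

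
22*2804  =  61688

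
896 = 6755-5859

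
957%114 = 45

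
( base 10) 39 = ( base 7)54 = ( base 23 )1g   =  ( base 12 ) 33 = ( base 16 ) 27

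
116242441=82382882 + 33859559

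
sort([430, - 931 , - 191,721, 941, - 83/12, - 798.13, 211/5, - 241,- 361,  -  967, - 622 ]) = [ -967,- 931, - 798.13, - 622 , - 361,  -  241, - 191,-83/12, 211/5, 430,721,941 ]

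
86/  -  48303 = -1 + 48217/48303= - 0.00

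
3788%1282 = 1224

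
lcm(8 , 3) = 24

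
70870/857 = 70870/857 = 82.70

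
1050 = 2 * 525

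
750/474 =125/79=1.58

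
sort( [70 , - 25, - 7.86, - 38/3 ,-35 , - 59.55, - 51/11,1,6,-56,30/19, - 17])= [ - 59.55, - 56 , - 35,  -  25, - 17,-38/3 ,-7.86, - 51/11,  1, 30/19,6, 70] 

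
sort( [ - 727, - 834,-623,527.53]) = [-834,-727, - 623,  527.53]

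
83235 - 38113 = 45122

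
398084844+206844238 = 604929082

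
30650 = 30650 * 1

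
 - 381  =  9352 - 9733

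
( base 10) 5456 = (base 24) 9b8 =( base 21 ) C7H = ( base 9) 7432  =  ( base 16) 1550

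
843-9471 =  - 8628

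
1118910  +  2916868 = 4035778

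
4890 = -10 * (-489)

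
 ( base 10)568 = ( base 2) 1000111000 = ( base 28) k8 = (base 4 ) 20320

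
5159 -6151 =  - 992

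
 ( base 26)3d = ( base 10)91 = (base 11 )83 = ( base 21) 47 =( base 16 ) 5b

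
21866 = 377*58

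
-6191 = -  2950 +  - 3241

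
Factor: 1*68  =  68 = 2^2*17^1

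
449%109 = 13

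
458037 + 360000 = 818037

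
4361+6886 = 11247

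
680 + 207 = 887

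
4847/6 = 4847/6 = 807.83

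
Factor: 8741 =8741^1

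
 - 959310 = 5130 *( - 187) 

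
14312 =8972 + 5340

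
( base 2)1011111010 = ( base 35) LR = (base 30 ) pc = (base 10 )762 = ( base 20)1i2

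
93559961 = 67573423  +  25986538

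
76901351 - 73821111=3080240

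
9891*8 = 79128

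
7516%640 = 476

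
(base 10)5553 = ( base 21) CC9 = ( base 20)DHD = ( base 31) 5o4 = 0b1010110110001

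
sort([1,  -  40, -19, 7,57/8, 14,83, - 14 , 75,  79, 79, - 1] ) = [ - 40,-19,- 14, - 1,1,7,57/8, 14, 75, 79, 79, 83]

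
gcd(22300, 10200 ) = 100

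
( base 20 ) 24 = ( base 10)44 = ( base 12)38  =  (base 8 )54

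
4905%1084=569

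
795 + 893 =1688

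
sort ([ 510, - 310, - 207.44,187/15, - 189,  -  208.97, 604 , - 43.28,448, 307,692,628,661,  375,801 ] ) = [ - 310, - 208.97, - 207.44, - 189 , - 43.28,187/15,307,375, 448, 510,604,  628, 661, 692,801] 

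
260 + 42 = 302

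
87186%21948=21342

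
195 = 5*39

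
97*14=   1358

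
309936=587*528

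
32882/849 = 32882/849 = 38.73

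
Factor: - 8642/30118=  - 11^(- 1)*29^1*37^( - 2) * 149^1 =-  4321/15059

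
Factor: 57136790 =2^1* 5^1 * 277^1*20627^1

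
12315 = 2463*5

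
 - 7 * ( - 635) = 4445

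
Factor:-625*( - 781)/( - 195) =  - 3^( - 1 )*5^3*11^1*13^(  -  1 )*71^1 = -97625/39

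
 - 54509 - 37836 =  - 92345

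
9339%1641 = 1134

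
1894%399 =298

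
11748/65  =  180  +  48/65  =  180.74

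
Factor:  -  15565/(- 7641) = 55/27 = 3^( - 3 )*5^1*11^1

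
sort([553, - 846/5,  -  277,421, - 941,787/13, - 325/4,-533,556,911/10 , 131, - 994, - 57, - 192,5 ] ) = [ - 994 , - 941, - 533, - 277, - 192, - 846/5 , - 325/4, - 57, 5, 787/13,911/10,131, 421, 553,556]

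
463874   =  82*5657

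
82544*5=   412720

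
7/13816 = 7/13816=   0.00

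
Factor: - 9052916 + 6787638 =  -2265278  =  - 2^1*1132639^1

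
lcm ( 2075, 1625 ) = 134875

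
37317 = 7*5331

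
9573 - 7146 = 2427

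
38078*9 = 342702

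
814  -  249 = 565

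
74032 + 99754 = 173786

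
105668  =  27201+78467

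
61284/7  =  8754  +  6/7 = 8754.86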